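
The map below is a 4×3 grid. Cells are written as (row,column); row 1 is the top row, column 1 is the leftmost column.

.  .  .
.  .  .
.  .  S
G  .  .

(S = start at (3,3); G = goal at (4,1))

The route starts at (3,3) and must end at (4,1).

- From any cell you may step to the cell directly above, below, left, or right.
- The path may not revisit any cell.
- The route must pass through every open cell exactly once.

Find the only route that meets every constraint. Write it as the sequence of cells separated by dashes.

Need to visit all 12 open cells exactly once, starting at (3,3) and ending at (4,1).
Cell (4,3) has only two open neighbours ((3,3) and (4,2)), so the path must pass straight through it: one of those is the cell it's entered from and the other is where it exits.
Route from (3,3): down 1 to (4,3), left 1 to (4,2), up 2 to (2,2), right 1 to (2,3), up 1 to (1,3), left 2 to (1,1), down 3 to (4,1) — 11 moves in all.
Check: all 12 open cells covered.

(3,3) - (4,3) - (4,2) - (3,2) - (2,2) - (2,3) - (1,3) - (1,2) - (1,1) - (2,1) - (3,1) - (4,1)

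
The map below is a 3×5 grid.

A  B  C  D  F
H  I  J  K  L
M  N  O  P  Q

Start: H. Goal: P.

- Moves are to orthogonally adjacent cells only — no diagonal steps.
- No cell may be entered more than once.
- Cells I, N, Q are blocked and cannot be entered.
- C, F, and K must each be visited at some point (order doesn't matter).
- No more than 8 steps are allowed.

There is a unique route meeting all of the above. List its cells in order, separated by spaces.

The 8-move cap with required stops at C, F, K leaves no slack for detours.
Route from H: up 1 to A, right 4 to F, down 1 to L, left 1 to K, down 1 to P — 8 moves in all.
Check: all required cells visited; 8 ≤ 8 moves.

H A B C D F L K P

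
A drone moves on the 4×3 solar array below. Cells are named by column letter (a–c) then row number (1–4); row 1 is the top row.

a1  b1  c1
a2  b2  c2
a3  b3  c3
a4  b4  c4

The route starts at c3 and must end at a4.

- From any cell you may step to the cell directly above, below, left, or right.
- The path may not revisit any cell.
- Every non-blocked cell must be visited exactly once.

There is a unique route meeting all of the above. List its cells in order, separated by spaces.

Need to visit all 12 open cells exactly once, starting at c3 and ending at a4.
Cell c1 has only two open neighbours (c2 and b1), so the path must pass straight through it: one of those is the cell it's entered from and the other is where it exits.
Route from c3: down 1 to c4, left 1 to b4, up 2 to b2, right 1 to c2, up 1 to c1, left 2 to a1, down 3 to a4 — 11 moves in all.
Check: all 12 open cells covered.

c3 c4 b4 b3 b2 c2 c1 b1 a1 a2 a3 a4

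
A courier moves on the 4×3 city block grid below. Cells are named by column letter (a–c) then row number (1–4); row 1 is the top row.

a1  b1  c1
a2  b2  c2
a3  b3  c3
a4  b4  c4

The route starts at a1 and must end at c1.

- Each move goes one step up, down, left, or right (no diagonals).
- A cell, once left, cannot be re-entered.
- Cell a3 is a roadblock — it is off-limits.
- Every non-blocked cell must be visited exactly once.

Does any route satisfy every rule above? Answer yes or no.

no

Cell a4 has only one open neighbour but is neither the start nor the goal, so a Hamiltonian route would have to both enter and leave it through the same neighbour — impossible without revisiting.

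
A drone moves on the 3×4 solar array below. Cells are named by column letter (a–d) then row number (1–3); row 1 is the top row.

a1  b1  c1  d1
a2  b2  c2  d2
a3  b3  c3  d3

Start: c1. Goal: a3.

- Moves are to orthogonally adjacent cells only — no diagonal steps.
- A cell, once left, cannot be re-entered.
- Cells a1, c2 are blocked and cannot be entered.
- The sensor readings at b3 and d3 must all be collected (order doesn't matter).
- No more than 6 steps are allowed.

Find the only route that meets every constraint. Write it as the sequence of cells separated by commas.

c1, d1, d2, d3, c3, b3, a3

Any route must reach b3 and d3 and still end at a3 within 6 moves, so the order of the required stops is forced.
Route from c1: right to d1, 2× down (reaching d3), 3× left (reaching a3) — 6 moves in all.
Check: all required cells visited; 6 ≤ 6 moves.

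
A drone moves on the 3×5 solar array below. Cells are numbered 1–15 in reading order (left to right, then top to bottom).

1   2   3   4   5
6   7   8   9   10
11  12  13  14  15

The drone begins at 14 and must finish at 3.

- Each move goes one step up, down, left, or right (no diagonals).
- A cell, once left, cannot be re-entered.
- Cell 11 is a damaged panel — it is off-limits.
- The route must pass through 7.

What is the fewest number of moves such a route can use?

5

Any route passes through 7 somewhere between 14 and 3. Summing Manhattan distances along the two legs (14 → 7 → 3) gives a lower bound of 3 + 2 = 5 moves.
A route of 5 moves achieves this: 14 → 9 → 8 → 7 → 2 → 3.
Since 5 matches the lower bound, it is optimal.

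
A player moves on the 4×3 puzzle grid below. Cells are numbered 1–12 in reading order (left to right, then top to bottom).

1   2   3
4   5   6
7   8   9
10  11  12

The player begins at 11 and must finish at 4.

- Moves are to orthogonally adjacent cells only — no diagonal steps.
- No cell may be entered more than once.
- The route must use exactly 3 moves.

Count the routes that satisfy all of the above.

Need simple routes of exactly 3 moves from 11 to 4 (Manhattan distance 3, so 0 moves are spent on a detour and 0 undoing it).
Enumerating: 11 8 5 4 | 11 8 7 4 | 11 10 7 4.
That gives 3 routes.

3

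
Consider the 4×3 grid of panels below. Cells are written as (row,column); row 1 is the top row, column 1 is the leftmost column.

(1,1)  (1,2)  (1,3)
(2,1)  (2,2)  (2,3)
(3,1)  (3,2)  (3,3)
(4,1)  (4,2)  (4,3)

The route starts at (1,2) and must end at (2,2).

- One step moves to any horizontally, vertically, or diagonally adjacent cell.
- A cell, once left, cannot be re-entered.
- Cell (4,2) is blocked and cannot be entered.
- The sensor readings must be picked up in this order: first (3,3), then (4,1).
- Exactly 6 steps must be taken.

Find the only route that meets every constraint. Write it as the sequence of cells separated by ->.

(1,2) -> (2,3) -> (3,3) -> (3,2) -> (4,1) -> (3,1) -> (2,2)

The waypoints must appear in the order (3,3), (4,1), with no cell reused.
Route from (1,2): down-right to (2,3), down to (3,3), left to (3,2), down-left to (4,1), up to (3,1), up-right to (2,2) — 6 moves in all.
Check: order respected ((3,3) at step 2, (4,1) at step 4); 6 moves as required.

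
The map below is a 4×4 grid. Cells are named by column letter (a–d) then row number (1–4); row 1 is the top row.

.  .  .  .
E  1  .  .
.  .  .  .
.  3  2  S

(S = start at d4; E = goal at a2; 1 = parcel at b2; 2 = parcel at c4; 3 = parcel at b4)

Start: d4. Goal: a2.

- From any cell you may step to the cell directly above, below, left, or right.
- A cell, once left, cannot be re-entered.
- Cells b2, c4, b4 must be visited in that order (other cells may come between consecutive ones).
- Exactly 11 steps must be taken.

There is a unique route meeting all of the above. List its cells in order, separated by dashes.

The waypoints must appear in the order b2, c4, b4, with no cell reused.
Route from d4: up 2 to d2, left 2 to b2, down 1 to b3, right 1 to c3, down 1 to c4, left 2 to a4, up 2 to a2 — 11 moves in all.
Check: order respected (1 at step 4, 2 at step 7, 3 at step 8); 11 moves as required.

d4 - d3 - d2 - c2 - b2 - b3 - c3 - c4 - b4 - a4 - a3 - a2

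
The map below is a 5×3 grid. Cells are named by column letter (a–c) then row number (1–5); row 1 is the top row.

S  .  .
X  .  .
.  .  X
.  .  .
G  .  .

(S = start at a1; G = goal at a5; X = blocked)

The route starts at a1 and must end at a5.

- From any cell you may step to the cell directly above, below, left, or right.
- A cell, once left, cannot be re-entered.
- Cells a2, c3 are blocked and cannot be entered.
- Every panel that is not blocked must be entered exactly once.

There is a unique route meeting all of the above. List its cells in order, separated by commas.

Need to visit all 13 open cells exactly once, starting at a1 and ending at a5.
Route from a1: 2× right (reaching c1), down to c2, left to b2, down to b3, left to a3, down to a4, 2× right (reaching c4), down to c5, 2× left (reaching a5) — 12 moves in all.
Check: all 13 open cells covered.

a1, b1, c1, c2, b2, b3, a3, a4, b4, c4, c5, b5, a5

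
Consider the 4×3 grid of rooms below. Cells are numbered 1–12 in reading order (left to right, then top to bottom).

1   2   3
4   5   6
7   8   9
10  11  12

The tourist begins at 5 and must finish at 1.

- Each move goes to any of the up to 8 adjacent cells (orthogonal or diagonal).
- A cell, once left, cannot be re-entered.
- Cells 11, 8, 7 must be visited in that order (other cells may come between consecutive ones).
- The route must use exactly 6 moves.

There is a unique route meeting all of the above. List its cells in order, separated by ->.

5 -> 9 -> 11 -> 8 -> 7 -> 4 -> 1

The waypoints must appear in the order 11, 8, 7, with no cell reused.
Route from 5: down-right to 9, down-left to 11, up to 8, left to 7, 2× up (reaching 1) — 6 moves in all.
Check: order respected (11 at step 2, 8 at step 3, 7 at step 4); 6 moves as required.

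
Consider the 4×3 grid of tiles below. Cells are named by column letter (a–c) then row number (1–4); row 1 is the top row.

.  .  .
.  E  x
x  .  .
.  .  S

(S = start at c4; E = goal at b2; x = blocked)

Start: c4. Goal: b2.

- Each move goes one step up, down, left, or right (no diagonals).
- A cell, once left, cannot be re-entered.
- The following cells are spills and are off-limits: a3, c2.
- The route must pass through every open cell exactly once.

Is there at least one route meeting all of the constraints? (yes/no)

Cell c1 has only one open neighbour but is neither the start nor the goal, so a Hamiltonian route would have to both enter and leave it through the same neighbour — impossible without revisiting.

no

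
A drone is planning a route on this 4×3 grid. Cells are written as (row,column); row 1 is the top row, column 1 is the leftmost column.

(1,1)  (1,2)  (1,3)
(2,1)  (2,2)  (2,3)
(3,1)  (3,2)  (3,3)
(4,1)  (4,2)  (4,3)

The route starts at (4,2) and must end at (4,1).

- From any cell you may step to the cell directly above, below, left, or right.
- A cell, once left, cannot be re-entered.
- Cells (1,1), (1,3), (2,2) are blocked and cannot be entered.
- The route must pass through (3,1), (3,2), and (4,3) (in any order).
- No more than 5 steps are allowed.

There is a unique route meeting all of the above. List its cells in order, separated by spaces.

The 5-move cap with required stops at (3,1), (3,2), (4,3) leaves no slack for detours.
Route from (4,2): right 1 to (4,3), up 1 to (3,3), left 2 to (3,1), down 1 to (4,1) — 5 moves in all.
Check: all required cells visited; 5 ≤ 5 moves.

(4,2) (4,3) (3,3) (3,2) (3,1) (4,1)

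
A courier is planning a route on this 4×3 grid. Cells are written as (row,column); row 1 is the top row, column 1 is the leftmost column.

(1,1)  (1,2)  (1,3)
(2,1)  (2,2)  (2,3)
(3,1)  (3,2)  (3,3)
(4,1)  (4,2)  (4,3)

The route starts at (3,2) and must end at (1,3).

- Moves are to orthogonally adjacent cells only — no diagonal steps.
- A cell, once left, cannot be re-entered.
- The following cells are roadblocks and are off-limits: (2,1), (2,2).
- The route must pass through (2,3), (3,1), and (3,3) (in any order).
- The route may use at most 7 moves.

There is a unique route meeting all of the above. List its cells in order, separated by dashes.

The 7-move cap with required stops at (2,3), (3,1), (3,3) leaves no slack for detours.
Route from (3,2): left to (3,1), down to (4,1), 2× right (reaching (4,3)), 3× up (reaching (1,3)) — 7 moves in all.
Check: all required cells visited; 7 ≤ 7 moves.

(3,2) - (3,1) - (4,1) - (4,2) - (4,3) - (3,3) - (2,3) - (1,3)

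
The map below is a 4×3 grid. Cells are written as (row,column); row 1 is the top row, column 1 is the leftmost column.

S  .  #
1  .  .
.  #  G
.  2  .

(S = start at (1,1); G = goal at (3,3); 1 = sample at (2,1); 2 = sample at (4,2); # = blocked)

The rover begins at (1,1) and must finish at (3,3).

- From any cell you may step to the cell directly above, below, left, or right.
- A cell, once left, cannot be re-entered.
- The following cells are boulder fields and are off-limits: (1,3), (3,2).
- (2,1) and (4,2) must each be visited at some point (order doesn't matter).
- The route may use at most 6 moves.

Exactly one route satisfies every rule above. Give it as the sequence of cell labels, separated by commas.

(1,1), (2,1), (3,1), (4,1), (4,2), (4,3), (3,3)

Any route must reach (2,1) and (4,2) and still end at (3,3) within 6 moves, so the order of the required stops is forced.
Route from (1,1): 3× down (reaching (4,1)), 2× right (reaching (4,3)), up to (3,3) — 6 moves in all.
Check: all required cells visited; 6 ≤ 6 moves.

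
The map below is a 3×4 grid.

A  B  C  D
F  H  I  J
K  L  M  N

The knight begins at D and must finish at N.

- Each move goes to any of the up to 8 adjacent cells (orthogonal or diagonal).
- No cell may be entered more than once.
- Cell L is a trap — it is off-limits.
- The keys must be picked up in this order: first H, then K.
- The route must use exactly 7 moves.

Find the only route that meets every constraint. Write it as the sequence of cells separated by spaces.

The waypoints must appear in the order H, K, with no cell reused.
Route from D: left 1 to C, down-left 2 to K, up 1 to F, up-right 1 to B, down-right 2 to N — 7 moves in all.
Check: order respected (H at step 2, K at step 3); 7 moves as required.

D C H K F B I N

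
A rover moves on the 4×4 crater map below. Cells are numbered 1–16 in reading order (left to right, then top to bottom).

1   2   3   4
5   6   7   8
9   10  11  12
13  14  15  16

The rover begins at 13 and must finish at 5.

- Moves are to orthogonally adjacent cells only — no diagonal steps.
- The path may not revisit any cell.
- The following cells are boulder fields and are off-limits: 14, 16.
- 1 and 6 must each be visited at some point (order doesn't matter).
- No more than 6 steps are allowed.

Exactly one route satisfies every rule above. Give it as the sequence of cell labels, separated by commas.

13, 9, 10, 6, 2, 1, 5

Any route must reach 1 and 6 and still end at 5 within 6 moves, so the order of the required stops is forced.
Route from 13: up to 9, right to 10, 2× up (reaching 2), left to 1, down to 5 — 6 moves in all.
Check: all required cells visited; 6 ≤ 6 moves.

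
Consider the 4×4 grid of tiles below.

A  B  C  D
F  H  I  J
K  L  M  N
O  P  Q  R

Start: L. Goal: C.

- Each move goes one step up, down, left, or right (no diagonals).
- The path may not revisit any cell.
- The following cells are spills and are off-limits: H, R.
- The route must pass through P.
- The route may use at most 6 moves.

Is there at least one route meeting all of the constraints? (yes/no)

yes

One route that works: L → P → Q → M → I → C.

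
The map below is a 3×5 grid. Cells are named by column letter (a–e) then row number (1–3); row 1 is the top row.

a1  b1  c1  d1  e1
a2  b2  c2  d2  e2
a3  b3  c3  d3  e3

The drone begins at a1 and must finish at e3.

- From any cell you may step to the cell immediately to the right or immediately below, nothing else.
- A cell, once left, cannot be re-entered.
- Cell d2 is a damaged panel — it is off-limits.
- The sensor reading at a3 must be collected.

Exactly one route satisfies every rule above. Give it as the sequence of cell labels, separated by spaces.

Moves only go right or down, so the column and row indices never decrease.
Route from a1: down 2 to a3, right 4 to e3 — 6 moves in all.
Check: all required cells visited.

a1 a2 a3 b3 c3 d3 e3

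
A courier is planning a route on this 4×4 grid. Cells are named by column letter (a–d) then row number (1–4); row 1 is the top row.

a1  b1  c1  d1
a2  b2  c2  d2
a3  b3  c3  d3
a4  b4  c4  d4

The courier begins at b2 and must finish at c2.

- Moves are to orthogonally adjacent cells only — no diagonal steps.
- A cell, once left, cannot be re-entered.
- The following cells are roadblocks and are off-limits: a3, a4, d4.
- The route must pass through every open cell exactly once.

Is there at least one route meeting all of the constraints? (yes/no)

Colour the cells like a checkerboard: each orthogonal step flips colour, so a Hamiltonian route alternates colours. Here there are 6 cells of one colour and 7 of the other, with start on the opposite colour to the goal — the counts and endpoints can't be arranged into an alternating sequence of length 13, so no Hamiltonian route exists.

no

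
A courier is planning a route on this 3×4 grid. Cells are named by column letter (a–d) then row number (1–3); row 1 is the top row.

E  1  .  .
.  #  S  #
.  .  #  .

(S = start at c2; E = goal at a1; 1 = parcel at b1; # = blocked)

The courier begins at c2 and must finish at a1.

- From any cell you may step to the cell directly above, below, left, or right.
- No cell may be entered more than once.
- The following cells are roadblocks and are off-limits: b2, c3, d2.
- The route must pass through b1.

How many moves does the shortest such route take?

Any route passes through b1 somewhere between c2 and a1. Summing Manhattan distances along the two legs (c2 → b1 → a1) gives a lower bound of 2 + 1 = 3 moves.
A route of 3 moves achieves this: c2 → c1 → b1 → a1.
Since 3 matches the lower bound, it is optimal.

3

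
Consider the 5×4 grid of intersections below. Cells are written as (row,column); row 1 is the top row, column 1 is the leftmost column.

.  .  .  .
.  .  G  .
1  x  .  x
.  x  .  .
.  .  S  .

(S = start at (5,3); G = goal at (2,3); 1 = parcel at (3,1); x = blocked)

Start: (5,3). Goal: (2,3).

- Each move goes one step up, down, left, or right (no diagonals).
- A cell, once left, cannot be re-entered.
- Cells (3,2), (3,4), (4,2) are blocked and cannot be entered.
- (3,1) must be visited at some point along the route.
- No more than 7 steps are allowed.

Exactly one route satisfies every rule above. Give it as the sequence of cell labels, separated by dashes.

Any route must reach (3,1) and still end at (2,3) within 7 moves, so the order of the required stops is forced.
Route from (5,3): left 2 to (5,1), up 3 to (2,1), right 2 to (2,3) — 7 moves in all.
Check: all required cells visited; 7 ≤ 7 moves.

(5,3) - (5,2) - (5,1) - (4,1) - (3,1) - (2,1) - (2,2) - (2,3)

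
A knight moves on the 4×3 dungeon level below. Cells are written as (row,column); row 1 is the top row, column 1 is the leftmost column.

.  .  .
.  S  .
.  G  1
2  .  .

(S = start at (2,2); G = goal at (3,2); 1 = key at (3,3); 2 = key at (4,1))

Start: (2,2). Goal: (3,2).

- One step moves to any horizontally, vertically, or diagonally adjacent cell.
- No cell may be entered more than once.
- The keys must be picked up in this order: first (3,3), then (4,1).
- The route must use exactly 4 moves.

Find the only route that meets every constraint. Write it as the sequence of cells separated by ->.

(2,2) -> (3,3) -> (4,2) -> (4,1) -> (3,2)

The waypoints must appear in the order (3,3), (4,1), with no cell reused.
Route from (2,2): down-right to (3,3), down-left to (4,2), left to (4,1), up-right to (3,2) — 4 moves in all.
Check: order respected (1 at step 1, 2 at step 3); 4 moves as required.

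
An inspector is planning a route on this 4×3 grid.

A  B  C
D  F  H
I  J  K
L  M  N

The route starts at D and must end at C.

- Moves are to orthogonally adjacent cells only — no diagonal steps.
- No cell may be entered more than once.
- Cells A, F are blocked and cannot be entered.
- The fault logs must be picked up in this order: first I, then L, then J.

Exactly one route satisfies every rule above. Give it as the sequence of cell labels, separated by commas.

D, I, L, M, J, K, H, C

The waypoints must appear in the order I, L, J, with no cell reused.
Route from D: down 2 to L, right 1 to M, up 1 to J, right 1 to K, up 2 to C — 7 moves in all.
Check: order respected (I at step 1, L at step 2, J at step 4).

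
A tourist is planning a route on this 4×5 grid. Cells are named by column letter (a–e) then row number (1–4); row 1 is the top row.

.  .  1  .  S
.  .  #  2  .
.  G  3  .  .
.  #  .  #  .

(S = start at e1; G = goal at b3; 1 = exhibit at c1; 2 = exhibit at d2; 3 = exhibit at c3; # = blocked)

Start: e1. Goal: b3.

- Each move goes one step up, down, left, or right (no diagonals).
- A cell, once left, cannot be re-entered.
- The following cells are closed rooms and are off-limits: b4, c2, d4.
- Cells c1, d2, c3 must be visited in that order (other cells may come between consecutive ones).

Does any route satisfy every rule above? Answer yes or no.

Even ignoring the required order, no revisit-free route from e1 to b3 manages to pass through all of c1, d2, and c3: branching out from e1, every path either misses one of them or, having collected them, can no longer reach b3 without re-entering a cell.

no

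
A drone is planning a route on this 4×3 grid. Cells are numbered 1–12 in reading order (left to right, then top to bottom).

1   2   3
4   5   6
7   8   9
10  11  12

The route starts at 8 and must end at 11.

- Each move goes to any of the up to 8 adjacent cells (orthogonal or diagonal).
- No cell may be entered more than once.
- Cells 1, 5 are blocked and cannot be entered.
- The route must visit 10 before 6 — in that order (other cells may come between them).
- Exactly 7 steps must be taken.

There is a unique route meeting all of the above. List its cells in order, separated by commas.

8, 10, 7, 4, 2, 6, 9, 11

The waypoints must appear in the order 10, 6, with no cell reused.
Route from 8: down-left 1 to 10, up 2 to 4, up-right 1 to 2, down-right 1 to 6, down 1 to 9, down-left 1 to 11 — 7 moves in all.
Check: order respected (10 at step 1, 6 at step 5); 7 moves as required.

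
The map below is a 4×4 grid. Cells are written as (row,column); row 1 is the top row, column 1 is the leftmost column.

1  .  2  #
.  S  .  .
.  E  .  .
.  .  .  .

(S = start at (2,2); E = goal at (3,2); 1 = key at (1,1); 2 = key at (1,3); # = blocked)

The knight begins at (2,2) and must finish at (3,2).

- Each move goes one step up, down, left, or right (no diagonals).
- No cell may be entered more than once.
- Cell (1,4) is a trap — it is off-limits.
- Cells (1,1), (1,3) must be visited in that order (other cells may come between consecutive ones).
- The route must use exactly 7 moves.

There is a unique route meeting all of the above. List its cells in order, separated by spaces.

(2,2) (2,1) (1,1) (1,2) (1,3) (2,3) (3,3) (3,2)

The waypoints must appear in the order (1,1), (1,3), with no cell reused.
Route from (2,2): left to (2,1), up to (1,1), 2× right (reaching (1,3)), 2× down (reaching (3,3)), left to (3,2) — 7 moves in all.
Check: order respected (1 at step 2, 2 at step 4); 7 moves as required.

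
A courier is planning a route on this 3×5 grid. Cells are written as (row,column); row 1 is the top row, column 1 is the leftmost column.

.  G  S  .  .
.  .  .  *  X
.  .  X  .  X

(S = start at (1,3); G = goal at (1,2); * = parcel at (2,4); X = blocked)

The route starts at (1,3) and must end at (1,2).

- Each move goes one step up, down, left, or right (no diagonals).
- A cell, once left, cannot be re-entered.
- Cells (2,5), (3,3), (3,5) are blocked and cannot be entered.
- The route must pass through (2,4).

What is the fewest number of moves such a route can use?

5

Any route passes through (2,4) somewhere between (1,3) and (1,2). Summing Manhattan distances along the two legs ((1,3) → (2,4) → (1,2)) gives a lower bound of 2 + 3 = 5 moves.
A route of 5 moves achieves this: (1,3) → (1,4) → (2,4) → (2,3) → (2,2) → (1,2).
Since 5 matches the lower bound, it is optimal.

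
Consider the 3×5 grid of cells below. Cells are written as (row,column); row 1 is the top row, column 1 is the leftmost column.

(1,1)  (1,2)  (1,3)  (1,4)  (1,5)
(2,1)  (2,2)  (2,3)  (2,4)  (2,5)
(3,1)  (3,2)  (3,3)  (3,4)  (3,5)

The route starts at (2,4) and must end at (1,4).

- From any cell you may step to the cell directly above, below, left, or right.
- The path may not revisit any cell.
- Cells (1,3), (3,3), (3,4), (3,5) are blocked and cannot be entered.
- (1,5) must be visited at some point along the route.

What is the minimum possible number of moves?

3

Any route passes through (1,5) somewhere between (2,4) and (1,4). Summing Manhattan distances along the two legs ((2,4) → (1,5) → (1,4)) gives a lower bound of 2 + 1 = 3 moves.
A route of 3 moves achieves this: (2,4) → (2,5) → (1,5) → (1,4).
Since 3 matches the lower bound, it is optimal.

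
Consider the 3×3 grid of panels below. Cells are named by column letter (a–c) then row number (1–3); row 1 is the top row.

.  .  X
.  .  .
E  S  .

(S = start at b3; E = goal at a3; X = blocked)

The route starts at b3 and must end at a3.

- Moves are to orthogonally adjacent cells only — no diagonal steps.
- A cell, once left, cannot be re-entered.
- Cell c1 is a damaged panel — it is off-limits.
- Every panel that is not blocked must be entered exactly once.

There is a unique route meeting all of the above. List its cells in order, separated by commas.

Need to visit all 8 open cells exactly once, starting at b3 and ending at a3.
Route from b3: right to c3, up to c2, left to b2, up to b1, left to a1, 2× down (reaching a3) — 7 moves in all.
Check: all 8 open cells covered.

b3, c3, c2, b2, b1, a1, a2, a3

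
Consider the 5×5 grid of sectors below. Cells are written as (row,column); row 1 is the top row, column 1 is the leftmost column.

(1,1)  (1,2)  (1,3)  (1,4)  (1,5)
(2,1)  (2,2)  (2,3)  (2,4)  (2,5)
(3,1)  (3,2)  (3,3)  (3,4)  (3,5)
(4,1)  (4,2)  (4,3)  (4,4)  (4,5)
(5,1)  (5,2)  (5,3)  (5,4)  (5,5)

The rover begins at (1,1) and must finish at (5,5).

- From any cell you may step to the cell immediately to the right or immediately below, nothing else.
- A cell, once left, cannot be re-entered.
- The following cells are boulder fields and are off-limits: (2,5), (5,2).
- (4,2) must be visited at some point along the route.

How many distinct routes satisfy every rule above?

A right/down-only route from (1,1) to (5,5) makes exactly 4 down-moves and 4 right-moves in some order.
With no other constraints that would be C(8,4) = 70 routes.
Split at (4,2) and multiply the segment counts (each segment already excludes blocked cells): (1,1)→(4,2): 4; (4,2)→(5,5): 3; product = 12.
That gives 12 routes.

12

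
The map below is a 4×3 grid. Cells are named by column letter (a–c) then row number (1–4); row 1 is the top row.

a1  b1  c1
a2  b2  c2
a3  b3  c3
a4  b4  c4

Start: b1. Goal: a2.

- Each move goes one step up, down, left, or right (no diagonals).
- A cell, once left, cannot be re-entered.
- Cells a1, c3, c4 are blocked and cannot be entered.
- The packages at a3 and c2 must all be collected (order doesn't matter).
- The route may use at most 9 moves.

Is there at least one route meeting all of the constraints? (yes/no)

yes

One route that works: b1 → c1 → c2 → b2 → b3 → a3 → a2.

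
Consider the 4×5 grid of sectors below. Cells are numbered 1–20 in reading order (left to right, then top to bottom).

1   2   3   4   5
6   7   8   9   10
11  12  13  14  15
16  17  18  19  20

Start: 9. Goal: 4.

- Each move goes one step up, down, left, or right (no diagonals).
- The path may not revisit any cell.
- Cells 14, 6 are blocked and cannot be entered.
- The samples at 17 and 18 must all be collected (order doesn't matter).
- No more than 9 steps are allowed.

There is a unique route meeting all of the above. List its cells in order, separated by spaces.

Any route must reach 17 and 18 and still end at 4 within 9 moves, so the order of the required stops is forced.
Route from 9: left to 8, 2× down (reaching 18), left to 17, 3× up (reaching 2), 2× right (reaching 4) — 9 moves in all.
Check: all required cells visited; 9 ≤ 9 moves.

9 8 13 18 17 12 7 2 3 4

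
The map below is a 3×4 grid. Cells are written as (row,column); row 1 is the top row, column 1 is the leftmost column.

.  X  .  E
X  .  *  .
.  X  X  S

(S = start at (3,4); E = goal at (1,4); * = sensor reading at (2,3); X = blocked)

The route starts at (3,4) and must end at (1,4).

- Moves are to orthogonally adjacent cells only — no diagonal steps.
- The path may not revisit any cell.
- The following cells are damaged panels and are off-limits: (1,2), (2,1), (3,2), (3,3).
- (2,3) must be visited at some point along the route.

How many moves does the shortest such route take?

4

Any route passes through (2,3) somewhere between (3,4) and (1,4). Summing Manhattan distances along the two legs ((3,4) → (2,3) → (1,4)) gives a lower bound of 2 + 2 = 4 moves.
A route of 4 moves achieves this: (3,4) → (2,4) → (2,3) → (1,3) → (1,4).
Since 4 matches the lower bound, it is optimal.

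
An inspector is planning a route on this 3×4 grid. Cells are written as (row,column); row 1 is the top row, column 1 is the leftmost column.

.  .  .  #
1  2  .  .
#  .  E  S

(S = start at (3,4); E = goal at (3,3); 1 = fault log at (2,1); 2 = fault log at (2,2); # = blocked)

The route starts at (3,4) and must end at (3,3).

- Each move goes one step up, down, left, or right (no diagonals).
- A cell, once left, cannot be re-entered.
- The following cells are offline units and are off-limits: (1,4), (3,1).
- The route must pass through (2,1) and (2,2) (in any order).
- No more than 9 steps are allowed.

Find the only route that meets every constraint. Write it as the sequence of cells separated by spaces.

The budget equals the shortest possible length, so every move has to be on a shortest route through the required cells.
Route from (3,4): up to (2,4), left to (2,3), up to (1,3), 2× left (reaching (1,1)), down to (2,1), right to (2,2), down to (3,2), right to (3,3) — 9 moves in all.
Check: all required cells visited; 9 ≤ 9 moves.

(3,4) (2,4) (2,3) (1,3) (1,2) (1,1) (2,1) (2,2) (3,2) (3,3)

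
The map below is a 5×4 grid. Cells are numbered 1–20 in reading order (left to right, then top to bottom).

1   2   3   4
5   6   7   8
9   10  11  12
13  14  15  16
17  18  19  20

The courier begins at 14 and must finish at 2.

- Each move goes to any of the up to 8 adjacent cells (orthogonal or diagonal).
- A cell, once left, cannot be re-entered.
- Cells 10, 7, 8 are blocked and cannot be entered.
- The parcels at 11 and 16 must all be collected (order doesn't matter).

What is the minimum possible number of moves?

Any route passes through 11 and 16 in some order between 14 and 2. Summing Chebyshev distances along each leg and taking the cheapest ordering (14 → 11 → 16 → 2) gives a lower bound of 1 + 1 + 3 = 5 moves.
A route of 5 moves achieves this: 14 → 15 → 16 → 11 → 6 → 2.
Since 5 matches the lower bound, it is optimal.

5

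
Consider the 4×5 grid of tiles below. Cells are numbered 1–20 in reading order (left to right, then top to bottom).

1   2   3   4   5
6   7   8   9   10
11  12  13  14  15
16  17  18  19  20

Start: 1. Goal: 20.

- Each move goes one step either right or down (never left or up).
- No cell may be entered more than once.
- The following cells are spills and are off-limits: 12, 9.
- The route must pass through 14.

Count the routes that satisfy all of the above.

6

A right/down-only route from 1 to 20 makes exactly 3 down-moves and 4 right-moves in some order.
With no other constraints that would be C(7,3) = 35 routes.
Split at 14 and multiply the segment counts (each segment already excludes blocked cells): 1→14: 3; 14→20: 2; product = 6.
That gives 6 routes.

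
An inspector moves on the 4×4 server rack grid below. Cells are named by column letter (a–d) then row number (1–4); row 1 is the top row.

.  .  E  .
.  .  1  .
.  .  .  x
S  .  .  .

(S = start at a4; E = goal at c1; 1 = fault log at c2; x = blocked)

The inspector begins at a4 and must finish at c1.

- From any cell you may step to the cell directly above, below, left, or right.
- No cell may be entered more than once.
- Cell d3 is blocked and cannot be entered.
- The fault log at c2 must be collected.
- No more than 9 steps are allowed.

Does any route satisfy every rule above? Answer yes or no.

One route that works: a4 → a3 → a2 → b2 → c2 → c1.

yes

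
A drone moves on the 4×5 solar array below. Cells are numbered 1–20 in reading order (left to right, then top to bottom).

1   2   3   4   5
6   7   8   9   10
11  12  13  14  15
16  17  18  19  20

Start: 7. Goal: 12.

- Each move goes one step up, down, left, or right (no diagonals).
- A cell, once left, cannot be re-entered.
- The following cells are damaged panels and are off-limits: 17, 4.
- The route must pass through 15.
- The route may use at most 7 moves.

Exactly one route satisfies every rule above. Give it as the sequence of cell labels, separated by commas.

The budget equals the shortest possible length, so every move has to be on a shortest route through the required cells.
Route from 7: 3× right (reaching 10), down to 15, 3× left (reaching 12) — 7 moves in all.
Check: all required cells visited; 7 ≤ 7 moves.

7, 8, 9, 10, 15, 14, 13, 12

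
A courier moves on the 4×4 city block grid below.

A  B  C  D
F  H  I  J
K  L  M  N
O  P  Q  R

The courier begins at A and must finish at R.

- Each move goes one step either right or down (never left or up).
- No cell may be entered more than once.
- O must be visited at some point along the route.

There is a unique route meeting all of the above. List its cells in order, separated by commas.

A, F, K, O, P, Q, R

Moves only go right or down, so the column and row indices never decrease.
Route from A: down 3 to O, right 3 to R — 6 moves in all.
Check: all required cells visited.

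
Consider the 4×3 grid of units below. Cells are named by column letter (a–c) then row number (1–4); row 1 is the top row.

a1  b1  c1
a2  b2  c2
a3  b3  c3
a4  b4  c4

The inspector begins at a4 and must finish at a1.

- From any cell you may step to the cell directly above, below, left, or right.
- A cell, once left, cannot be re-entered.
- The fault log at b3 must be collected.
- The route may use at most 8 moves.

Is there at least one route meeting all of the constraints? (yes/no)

One route that works: a4 → a3 → b3 → b2 → b1 → a1.

yes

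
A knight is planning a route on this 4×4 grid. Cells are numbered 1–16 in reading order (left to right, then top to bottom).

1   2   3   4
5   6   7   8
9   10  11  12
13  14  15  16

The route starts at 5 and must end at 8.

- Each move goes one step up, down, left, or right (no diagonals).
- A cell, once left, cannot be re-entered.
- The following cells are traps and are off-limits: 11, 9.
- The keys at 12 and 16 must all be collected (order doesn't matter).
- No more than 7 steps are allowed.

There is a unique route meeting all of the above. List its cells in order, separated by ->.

Any route must reach 12 and 16 and still end at 8 within 7 moves, so the order of the required stops is forced.
Route from 5: right 1 to 6, down 2 to 14, right 2 to 16, up 2 to 8 — 7 moves in all.
Check: all required cells visited; 7 ≤ 7 moves.

5 -> 6 -> 10 -> 14 -> 15 -> 16 -> 12 -> 8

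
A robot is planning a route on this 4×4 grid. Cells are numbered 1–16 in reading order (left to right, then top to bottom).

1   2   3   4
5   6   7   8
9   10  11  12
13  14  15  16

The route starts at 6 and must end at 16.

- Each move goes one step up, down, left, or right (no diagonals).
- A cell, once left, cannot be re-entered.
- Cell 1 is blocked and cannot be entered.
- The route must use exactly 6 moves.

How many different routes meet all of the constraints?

Need simple routes of exactly 6 moves from 6 to 16 (Manhattan distance 4, so 1 moves are spent on a detour and 1 undoing it).
Branch systematically from the start, pruning whenever the remaining move budget drops below the Manhattan distance to 16 or differs from it in parity. Grouping the completions by first move — via 2: 4; via 10: 3; via 5: 4; via 7: 3 — and summing: 4 + 3 + 4 + 3 = 14.
That gives 14 routes.

14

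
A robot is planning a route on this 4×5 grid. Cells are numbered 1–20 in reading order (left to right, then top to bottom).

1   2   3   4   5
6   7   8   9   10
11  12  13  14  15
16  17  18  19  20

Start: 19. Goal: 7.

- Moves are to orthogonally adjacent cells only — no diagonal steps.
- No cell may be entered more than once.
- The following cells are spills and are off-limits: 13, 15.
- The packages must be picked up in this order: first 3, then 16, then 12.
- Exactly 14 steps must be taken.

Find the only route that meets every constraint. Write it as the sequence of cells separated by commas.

19, 14, 9, 10, 5, 4, 3, 2, 1, 6, 11, 16, 17, 12, 7

The waypoints must appear in the order 3, 16, 12, with no cell reused.
Route from 19: up 2 to 9, right 1 to 10, up 1 to 5, left 4 to 1, down 3 to 16, right 1 to 17, up 2 to 7 — 14 moves in all.
Check: order respected (3 at step 6, 16 at step 11, 12 at step 13); 14 moves as required.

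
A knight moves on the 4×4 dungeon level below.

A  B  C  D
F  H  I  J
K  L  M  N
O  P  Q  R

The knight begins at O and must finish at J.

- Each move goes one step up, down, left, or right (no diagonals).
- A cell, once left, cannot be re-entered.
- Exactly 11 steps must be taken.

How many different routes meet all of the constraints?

Need simple routes of exactly 11 moves from O to J (Manhattan distance 5, so 3 moves are spent on a detour and 3 undoing it).
Branch systematically from the start, pruning whenever the remaining move budget drops below the Manhattan distance to J or differs from it in parity. Grouping the completions by first move — via K: 17; via P: 22 — and summing: 17 + 22 = 39.
That gives 39 routes.

39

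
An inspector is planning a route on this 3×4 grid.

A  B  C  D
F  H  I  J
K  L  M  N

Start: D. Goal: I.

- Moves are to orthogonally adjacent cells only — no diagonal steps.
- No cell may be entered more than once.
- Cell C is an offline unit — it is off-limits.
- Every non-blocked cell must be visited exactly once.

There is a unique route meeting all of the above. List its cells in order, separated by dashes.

D - J - N - M - L - K - F - A - B - H - I

Need to visit all 11 open cells exactly once, starting at D and ending at I.
Route from D: down 2 to N, left 3 to K, up 2 to A, right 1 to B, down 1 to H, right 1 to I — 10 moves in all.
Check: all 11 open cells covered.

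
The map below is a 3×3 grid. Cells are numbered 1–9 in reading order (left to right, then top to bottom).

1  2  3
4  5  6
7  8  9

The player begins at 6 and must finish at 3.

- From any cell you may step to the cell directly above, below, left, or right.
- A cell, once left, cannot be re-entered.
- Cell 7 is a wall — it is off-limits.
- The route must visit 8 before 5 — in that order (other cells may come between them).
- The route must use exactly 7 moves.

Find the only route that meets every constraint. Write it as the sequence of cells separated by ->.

6 -> 9 -> 8 -> 5 -> 4 -> 1 -> 2 -> 3

The waypoints must appear in the order 8, 5, with no cell reused.
Route from 6: down 1 to 9, left 1 to 8, up 1 to 5, left 1 to 4, up 1 to 1, right 2 to 3 — 7 moves in all.
Check: order respected (8 at step 2, 5 at step 3); 7 moves as required.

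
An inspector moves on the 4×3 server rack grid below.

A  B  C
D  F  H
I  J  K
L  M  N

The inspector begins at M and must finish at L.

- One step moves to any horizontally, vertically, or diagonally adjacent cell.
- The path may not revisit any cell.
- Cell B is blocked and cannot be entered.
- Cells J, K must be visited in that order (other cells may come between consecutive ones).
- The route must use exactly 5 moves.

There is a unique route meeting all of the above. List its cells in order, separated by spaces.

M J K F I L

The waypoints must appear in the order J, K, with no cell reused.
Route from M: up 1 to J, right 1 to K, up-left 1 to F, down-left 1 to I, down 1 to L — 5 moves in all.
Check: order respected (J at step 1, K at step 2); 5 moves as required.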